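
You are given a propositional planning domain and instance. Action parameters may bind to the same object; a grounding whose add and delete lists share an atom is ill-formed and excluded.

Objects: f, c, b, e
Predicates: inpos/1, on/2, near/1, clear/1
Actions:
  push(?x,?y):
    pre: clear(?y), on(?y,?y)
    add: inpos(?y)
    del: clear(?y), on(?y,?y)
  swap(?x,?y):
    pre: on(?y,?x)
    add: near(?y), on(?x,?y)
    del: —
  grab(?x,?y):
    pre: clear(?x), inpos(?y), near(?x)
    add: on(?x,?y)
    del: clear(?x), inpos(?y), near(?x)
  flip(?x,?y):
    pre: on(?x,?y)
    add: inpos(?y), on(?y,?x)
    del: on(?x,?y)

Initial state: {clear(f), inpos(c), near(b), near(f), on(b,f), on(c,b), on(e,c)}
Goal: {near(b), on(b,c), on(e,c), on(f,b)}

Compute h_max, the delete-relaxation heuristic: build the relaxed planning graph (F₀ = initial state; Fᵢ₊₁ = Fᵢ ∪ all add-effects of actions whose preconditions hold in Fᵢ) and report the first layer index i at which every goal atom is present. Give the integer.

1

F0 = init (7 atoms)
F1 = F0 ∪ {inpos(b), inpos(f), near(c), near(e), on(b,c), on(c,e), on(f,b), on(f,c)}  (15 atoms)
goal ⊆ F1  ⇒  h_max = 1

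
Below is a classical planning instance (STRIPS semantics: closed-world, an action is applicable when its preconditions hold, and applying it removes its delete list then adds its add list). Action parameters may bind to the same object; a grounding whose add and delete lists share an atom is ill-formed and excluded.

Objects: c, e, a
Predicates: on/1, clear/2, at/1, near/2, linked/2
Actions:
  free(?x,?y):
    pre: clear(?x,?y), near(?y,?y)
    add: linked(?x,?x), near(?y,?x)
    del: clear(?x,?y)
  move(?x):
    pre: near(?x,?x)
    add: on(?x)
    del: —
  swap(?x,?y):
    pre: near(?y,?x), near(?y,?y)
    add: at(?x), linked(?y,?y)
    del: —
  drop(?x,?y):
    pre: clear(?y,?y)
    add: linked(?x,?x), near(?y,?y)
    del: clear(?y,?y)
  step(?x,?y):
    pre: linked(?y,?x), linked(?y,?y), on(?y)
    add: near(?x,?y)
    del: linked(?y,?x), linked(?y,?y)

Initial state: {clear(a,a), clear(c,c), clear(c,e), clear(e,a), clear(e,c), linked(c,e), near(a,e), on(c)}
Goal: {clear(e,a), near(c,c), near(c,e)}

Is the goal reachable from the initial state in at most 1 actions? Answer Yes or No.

No

1. drop(c,c)  →  {clear(a,a), clear(c,e), clear(e,a), clear(e,c), linked(c,c), linked(c,e), near(a,e), near(c,c), on(c)}
2. free(e,c)  →  {clear(a,a), clear(c,e), clear(e,a), linked(c,c), linked(c,e), linked(e,e), near(a,e), near(c,c), near(c,e), on(c)}
optimal plan length = 2; 2 > 1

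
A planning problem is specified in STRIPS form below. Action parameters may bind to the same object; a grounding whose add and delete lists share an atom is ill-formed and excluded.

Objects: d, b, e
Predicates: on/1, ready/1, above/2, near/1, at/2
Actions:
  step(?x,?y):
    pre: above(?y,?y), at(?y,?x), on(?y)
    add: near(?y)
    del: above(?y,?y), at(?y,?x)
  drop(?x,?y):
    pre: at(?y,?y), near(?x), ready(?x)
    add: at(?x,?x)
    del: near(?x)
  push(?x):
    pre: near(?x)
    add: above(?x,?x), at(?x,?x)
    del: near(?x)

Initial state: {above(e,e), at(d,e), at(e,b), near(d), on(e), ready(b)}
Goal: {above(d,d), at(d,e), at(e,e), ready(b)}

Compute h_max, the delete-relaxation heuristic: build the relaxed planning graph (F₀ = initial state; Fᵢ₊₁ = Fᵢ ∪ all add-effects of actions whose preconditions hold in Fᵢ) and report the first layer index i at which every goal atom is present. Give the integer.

F0 = init (6 atoms)
F1 = F0 ∪ {above(d,d), at(d,d), near(e)}  (9 atoms)
F2 = F1 ∪ {at(e,e)}  (10 atoms)
goal ⊆ F2  ⇒  h_max = 2

2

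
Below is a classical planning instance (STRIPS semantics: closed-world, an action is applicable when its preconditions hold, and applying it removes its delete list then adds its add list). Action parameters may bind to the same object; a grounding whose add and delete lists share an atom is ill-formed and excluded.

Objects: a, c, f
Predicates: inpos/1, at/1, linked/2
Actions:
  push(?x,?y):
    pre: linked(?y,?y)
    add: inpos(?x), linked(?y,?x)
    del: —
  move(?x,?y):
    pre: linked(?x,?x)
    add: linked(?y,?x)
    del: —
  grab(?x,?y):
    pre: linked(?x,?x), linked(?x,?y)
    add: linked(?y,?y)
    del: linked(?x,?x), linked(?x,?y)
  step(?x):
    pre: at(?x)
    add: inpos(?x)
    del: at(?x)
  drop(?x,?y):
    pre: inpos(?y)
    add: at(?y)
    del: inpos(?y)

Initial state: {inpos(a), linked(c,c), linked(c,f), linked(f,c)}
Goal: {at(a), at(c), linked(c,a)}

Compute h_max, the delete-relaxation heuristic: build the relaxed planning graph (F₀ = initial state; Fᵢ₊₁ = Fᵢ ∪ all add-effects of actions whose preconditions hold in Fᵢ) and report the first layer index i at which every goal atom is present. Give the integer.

2

F0 = init (4 atoms)
F1 = F0 ∪ {at(a), inpos(c), inpos(f), linked(a,c), linked(c,a), linked(f,f)}  (10 atoms)
F2 = F1 ∪ {at(c), at(f), linked(a,a), linked(a,f), linked(f,a)}  (15 atoms)
goal ⊆ F2  ⇒  h_max = 2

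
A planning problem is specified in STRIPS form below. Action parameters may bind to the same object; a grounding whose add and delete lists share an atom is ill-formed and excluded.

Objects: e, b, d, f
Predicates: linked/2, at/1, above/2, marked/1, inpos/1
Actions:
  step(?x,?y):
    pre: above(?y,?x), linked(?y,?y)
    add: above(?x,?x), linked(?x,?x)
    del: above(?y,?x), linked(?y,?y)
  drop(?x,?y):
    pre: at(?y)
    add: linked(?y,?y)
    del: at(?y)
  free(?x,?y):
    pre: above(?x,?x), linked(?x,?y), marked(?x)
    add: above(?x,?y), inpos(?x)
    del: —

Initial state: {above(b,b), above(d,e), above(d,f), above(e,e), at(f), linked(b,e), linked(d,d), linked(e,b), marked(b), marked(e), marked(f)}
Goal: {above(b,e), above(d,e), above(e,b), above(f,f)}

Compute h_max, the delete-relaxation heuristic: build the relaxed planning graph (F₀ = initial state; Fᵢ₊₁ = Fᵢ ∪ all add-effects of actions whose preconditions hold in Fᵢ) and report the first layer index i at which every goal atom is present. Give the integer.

F0 = init (11 atoms)
F1 = F0 ∪ {above(b,e), above(e,b), above(f,f), inpos(b), inpos(e), linked(e,e), linked(f,f)}  (18 atoms)
goal ⊆ F1  ⇒  h_max = 1

1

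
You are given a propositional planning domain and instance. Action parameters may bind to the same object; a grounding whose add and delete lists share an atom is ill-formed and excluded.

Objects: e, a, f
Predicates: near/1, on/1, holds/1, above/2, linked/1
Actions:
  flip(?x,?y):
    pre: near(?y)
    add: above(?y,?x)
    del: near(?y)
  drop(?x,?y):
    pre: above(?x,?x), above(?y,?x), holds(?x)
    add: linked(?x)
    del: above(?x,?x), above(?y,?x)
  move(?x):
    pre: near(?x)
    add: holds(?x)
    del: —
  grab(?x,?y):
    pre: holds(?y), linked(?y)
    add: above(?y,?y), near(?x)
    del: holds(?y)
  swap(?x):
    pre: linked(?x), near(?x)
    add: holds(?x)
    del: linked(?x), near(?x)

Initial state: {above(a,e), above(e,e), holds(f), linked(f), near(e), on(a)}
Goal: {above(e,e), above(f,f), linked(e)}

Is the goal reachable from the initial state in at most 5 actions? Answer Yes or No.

1. move(e)  →  {above(a,e), above(e,e), holds(e), holds(f), linked(f), near(e), on(a)}
2. drop(e,e)  →  {above(a,e), holds(e), holds(f), linked(e), linked(f), near(e), on(a)}
3. flip(e,e)  →  {above(a,e), above(e,e), holds(e), holds(f), linked(e), linked(f), on(a)}
4. grab(e,f)  →  {above(a,e), above(e,e), above(f,f), holds(e), linked(e), linked(f), near(e), on(a)}
optimal plan length = 4; 4 ≤ 5

Yes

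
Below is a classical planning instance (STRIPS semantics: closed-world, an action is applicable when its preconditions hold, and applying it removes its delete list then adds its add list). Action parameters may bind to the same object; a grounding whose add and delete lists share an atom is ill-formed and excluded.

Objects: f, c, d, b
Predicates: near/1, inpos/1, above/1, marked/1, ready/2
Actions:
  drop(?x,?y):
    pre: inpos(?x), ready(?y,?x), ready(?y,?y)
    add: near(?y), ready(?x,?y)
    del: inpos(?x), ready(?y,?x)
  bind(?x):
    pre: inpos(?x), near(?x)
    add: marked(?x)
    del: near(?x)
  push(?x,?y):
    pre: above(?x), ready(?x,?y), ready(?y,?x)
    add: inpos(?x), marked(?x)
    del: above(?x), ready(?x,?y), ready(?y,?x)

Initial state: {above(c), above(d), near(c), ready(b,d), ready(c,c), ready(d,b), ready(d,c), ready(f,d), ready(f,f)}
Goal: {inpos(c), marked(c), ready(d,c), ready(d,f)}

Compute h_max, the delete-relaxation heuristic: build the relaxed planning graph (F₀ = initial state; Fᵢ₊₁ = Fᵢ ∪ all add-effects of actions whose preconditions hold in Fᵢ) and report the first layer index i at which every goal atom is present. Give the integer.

2

F0 = init (9 atoms)
F1 = F0 ∪ {inpos(c), inpos(d), marked(c), marked(d)}  (13 atoms)
F2 = F1 ∪ {near(f), ready(d,f)}  (15 atoms)
goal ⊆ F2  ⇒  h_max = 2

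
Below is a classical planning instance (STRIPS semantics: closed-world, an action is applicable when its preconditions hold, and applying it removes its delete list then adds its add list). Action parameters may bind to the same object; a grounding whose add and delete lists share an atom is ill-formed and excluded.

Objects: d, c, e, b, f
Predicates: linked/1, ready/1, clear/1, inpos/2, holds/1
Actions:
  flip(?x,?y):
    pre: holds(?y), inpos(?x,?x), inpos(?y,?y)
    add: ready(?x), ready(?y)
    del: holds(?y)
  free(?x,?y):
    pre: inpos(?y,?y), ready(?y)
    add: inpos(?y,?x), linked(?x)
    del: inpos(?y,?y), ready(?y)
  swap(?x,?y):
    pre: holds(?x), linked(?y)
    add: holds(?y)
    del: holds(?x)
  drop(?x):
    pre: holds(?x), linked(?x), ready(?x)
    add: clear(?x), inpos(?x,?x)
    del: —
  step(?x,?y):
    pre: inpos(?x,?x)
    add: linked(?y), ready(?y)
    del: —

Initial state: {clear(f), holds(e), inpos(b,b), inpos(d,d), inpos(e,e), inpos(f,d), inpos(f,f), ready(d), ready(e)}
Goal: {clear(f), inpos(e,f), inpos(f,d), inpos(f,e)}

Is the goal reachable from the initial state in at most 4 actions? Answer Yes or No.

1. flip(f,e)  →  {clear(f), inpos(b,b), inpos(d,d), inpos(e,e), inpos(f,d), inpos(f,f), ready(d), ready(e), ready(f)}
2. free(e,f)  →  {clear(f), inpos(b,b), inpos(d,d), inpos(e,e), inpos(f,d), inpos(f,e), linked(e), ready(d), ready(e)}
3. free(f,e)  →  {clear(f), inpos(b,b), inpos(d,d), inpos(e,f), inpos(f,d), inpos(f,e), linked(e), linked(f), ready(d)}
optimal plan length = 3; 3 ≤ 4

Yes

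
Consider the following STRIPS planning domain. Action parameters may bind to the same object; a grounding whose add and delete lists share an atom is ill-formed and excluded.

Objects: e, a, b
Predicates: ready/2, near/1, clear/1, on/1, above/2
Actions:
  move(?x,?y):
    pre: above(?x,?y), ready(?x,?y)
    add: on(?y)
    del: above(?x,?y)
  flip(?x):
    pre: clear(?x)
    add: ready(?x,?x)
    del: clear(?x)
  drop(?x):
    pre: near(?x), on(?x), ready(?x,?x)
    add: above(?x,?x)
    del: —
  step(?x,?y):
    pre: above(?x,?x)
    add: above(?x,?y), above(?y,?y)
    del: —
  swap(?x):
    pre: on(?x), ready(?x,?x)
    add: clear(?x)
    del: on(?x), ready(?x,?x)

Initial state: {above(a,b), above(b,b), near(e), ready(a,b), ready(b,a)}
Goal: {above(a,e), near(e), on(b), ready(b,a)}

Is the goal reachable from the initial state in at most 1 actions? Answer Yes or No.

1. move(a,b)  →  {above(b,b), near(e), on(b), ready(a,b), ready(b,a)}
2. step(b,a)  →  {above(a,a), above(b,a), above(b,b), near(e), on(b), ready(a,b), ready(b,a)}
3. step(a,e)  →  {above(a,a), above(a,e), above(b,a), above(b,b), above(e,e), near(e), on(b), ready(a,b), ready(b,a)}
optimal plan length = 3; 3 > 1

No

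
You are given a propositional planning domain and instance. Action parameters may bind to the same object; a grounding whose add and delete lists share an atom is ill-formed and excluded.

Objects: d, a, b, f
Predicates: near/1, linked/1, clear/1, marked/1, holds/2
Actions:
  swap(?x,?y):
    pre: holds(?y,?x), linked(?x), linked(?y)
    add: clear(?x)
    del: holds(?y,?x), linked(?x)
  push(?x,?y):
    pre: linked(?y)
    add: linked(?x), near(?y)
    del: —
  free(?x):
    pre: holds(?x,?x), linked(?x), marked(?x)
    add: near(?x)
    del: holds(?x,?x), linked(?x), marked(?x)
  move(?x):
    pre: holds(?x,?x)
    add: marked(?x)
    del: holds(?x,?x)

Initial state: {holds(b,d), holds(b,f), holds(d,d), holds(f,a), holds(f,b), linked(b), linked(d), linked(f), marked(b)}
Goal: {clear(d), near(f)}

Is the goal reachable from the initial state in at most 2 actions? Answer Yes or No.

1. swap(d,d)  →  {clear(d), holds(b,d), holds(b,f), holds(f,a), holds(f,b), linked(b), linked(f), marked(b)}
2. push(d,f)  →  {clear(d), holds(b,d), holds(b,f), holds(f,a), holds(f,b), linked(b), linked(d), linked(f), marked(b), near(f)}
optimal plan length = 2; 2 ≤ 2

Yes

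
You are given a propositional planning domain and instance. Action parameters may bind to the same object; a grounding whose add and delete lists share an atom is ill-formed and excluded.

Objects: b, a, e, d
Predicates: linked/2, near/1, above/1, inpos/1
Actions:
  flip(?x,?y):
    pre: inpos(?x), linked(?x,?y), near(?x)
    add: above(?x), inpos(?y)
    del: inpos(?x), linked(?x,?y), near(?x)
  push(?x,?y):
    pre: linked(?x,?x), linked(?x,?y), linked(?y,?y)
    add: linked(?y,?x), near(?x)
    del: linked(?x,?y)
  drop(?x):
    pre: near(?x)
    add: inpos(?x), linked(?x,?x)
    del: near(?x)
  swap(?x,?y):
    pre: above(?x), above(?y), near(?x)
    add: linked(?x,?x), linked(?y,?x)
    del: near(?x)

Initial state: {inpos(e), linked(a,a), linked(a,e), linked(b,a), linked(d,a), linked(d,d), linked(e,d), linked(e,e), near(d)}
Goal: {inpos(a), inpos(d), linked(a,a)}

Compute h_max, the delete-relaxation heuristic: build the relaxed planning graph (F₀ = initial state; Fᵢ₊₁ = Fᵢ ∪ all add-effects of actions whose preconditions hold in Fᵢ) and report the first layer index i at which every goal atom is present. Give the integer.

2

F0 = init (9 atoms)
F1 = F0 ∪ {inpos(d), linked(a,d), linked(d,e), linked(e,a), near(a), near(e)}  (15 atoms)
F2 = F1 ∪ {above(d), above(e), inpos(a)}  (18 atoms)
goal ⊆ F2  ⇒  h_max = 2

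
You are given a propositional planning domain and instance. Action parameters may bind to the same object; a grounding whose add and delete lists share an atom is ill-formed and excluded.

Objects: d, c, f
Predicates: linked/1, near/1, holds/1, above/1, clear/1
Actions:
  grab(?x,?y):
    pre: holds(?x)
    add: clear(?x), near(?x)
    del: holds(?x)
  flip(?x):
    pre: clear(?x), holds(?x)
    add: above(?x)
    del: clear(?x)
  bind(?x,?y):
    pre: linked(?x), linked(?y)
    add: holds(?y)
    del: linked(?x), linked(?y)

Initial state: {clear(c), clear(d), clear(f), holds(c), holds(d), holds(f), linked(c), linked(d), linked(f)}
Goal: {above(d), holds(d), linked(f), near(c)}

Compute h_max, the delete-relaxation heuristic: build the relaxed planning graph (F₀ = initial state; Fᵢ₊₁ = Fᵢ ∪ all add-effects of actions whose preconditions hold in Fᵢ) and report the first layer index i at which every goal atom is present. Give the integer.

F0 = init (9 atoms)
F1 = F0 ∪ {above(c), above(d), above(f), near(c), near(d), near(f)}  (15 atoms)
goal ⊆ F1  ⇒  h_max = 1

1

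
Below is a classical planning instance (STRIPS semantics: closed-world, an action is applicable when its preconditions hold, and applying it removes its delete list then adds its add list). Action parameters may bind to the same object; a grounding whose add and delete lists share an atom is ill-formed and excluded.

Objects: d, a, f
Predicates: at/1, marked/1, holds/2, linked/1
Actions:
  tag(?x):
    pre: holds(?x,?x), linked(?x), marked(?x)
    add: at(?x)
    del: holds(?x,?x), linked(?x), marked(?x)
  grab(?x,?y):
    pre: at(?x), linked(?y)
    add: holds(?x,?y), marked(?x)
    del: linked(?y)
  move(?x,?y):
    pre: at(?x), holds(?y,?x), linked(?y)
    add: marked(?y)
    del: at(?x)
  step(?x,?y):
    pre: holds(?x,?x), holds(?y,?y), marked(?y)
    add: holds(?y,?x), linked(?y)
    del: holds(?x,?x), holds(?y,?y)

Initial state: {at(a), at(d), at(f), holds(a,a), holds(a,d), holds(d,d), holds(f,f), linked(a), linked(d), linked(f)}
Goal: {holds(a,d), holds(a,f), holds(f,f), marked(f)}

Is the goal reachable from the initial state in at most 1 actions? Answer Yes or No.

No

1. grab(a,f)  →  {at(a), at(d), at(f), holds(a,a), holds(a,d), holds(a,f), holds(d,d), holds(f,f), linked(a), linked(d), marked(a)}
2. grab(f,d)  →  {at(a), at(d), at(f), holds(a,a), holds(a,d), holds(a,f), holds(d,d), holds(f,d), holds(f,f), linked(a), marked(a), marked(f)}
optimal plan length = 2; 2 > 1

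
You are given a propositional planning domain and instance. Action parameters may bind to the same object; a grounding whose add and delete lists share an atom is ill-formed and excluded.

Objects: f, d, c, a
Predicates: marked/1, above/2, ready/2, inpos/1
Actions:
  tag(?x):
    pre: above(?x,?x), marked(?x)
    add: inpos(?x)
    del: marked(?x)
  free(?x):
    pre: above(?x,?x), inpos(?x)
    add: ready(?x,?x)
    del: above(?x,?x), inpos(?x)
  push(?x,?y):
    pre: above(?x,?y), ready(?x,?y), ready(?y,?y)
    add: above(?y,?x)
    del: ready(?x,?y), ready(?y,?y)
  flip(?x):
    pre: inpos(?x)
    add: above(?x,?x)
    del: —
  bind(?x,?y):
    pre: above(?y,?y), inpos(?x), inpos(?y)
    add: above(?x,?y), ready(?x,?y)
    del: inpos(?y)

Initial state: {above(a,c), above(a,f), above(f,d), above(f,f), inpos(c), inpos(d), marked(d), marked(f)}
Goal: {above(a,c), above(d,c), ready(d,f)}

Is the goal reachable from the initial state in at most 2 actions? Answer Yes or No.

No

1. tag(f)  →  {above(a,c), above(a,f), above(f,d), above(f,f), inpos(c), inpos(d), inpos(f), marked(d)}
2. flip(c)  →  {above(a,c), above(a,f), above(c,c), above(f,d), above(f,f), inpos(c), inpos(d), inpos(f), marked(d)}
3. bind(d,f)  →  {above(a,c), above(a,f), above(c,c), above(d,f), above(f,d), above(f,f), inpos(c), inpos(d), marked(d), ready(d,f)}
4. bind(d,c)  →  {above(a,c), above(a,f), above(c,c), above(d,c), above(d,f), above(f,d), above(f,f), inpos(d), marked(d), ready(d,c), ready(d,f)}
optimal plan length = 4; 4 > 2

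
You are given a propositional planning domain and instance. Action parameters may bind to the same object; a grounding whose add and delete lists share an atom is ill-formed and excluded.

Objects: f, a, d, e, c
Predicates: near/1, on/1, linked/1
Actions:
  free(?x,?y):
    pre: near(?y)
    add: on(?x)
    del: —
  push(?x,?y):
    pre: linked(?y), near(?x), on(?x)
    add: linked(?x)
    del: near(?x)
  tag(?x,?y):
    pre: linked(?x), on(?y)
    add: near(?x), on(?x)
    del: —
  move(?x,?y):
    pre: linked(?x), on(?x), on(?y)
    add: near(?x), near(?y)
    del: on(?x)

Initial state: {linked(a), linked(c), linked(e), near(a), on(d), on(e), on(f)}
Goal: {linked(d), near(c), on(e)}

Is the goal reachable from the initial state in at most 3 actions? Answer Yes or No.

1. free(c,a)  →  {linked(a), linked(c), linked(e), near(a), on(c), on(d), on(e), on(f)}
2. move(c,d)  →  {linked(a), linked(c), linked(e), near(a), near(c), near(d), on(d), on(e), on(f)}
3. push(d,a)  →  {linked(a), linked(c), linked(d), linked(e), near(a), near(c), on(d), on(e), on(f)}
optimal plan length = 3; 3 ≤ 3

Yes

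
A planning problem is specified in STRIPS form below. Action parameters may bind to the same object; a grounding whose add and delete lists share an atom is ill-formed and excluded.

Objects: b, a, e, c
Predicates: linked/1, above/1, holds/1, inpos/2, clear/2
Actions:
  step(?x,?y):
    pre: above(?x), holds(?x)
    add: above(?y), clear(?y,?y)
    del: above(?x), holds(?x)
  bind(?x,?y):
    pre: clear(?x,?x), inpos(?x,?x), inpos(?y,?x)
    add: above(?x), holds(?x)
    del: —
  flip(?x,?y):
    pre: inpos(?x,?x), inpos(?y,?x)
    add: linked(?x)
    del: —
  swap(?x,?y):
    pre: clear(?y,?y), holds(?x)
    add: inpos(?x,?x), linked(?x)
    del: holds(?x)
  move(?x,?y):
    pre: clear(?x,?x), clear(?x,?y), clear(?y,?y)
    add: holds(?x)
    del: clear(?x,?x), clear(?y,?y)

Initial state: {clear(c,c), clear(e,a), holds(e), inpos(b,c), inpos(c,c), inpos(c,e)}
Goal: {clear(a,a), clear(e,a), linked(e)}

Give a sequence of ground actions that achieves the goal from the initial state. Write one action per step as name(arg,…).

1. bind(c,b)  →  {above(c), clear(c,c), clear(e,a), holds(c), holds(e), inpos(b,c), inpos(c,c), inpos(c,e)}
2. step(c,a)  →  {above(a), clear(a,a), clear(c,c), clear(e,a), holds(e), inpos(b,c), inpos(c,c), inpos(c,e)}
3. swap(e,a)  →  {above(a), clear(a,a), clear(c,c), clear(e,a), inpos(b,c), inpos(c,c), inpos(c,e), inpos(e,e), linked(e)}

bind(c,b); step(c,a); swap(e,a)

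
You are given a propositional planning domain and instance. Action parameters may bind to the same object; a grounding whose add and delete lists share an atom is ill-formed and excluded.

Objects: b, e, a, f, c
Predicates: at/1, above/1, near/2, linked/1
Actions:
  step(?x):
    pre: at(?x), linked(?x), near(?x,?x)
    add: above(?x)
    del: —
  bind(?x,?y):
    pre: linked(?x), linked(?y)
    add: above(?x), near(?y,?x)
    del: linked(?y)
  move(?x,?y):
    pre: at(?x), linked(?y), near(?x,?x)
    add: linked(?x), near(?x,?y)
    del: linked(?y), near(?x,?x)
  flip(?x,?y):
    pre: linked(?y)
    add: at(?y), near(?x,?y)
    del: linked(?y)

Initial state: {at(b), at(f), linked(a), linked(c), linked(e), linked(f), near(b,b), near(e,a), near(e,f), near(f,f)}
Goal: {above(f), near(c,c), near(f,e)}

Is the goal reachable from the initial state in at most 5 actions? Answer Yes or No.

Yes

1. step(f)  →  {above(f), at(b), at(f), linked(a), linked(c), linked(e), linked(f), near(b,b), near(e,a), near(e,f), near(f,f)}
2. bind(e,f)  →  {above(e), above(f), at(b), at(f), linked(a), linked(c), linked(e), near(b,b), near(e,a), near(e,f), near(f,e), near(f,f)}
3. bind(c,c)  →  {above(c), above(e), above(f), at(b), at(f), linked(a), linked(e), near(b,b), near(c,c), near(e,a), near(e,f), near(f,e), near(f,f)}
optimal plan length = 3; 3 ≤ 5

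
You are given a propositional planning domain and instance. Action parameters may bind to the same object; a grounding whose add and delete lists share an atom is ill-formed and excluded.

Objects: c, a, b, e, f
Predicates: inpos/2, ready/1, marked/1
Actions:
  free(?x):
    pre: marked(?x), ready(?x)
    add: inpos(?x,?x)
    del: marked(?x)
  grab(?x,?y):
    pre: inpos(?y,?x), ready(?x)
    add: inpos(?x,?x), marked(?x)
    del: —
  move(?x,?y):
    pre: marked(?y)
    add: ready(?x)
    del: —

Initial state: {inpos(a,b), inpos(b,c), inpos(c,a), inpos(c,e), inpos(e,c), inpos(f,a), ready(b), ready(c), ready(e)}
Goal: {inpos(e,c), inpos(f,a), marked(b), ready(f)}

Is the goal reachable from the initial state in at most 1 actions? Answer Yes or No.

1. grab(b,a)  →  {inpos(a,b), inpos(b,b), inpos(b,c), inpos(c,a), inpos(c,e), inpos(e,c), inpos(f,a), marked(b), ready(b), ready(c), ready(e)}
2. move(f,b)  →  {inpos(a,b), inpos(b,b), inpos(b,c), inpos(c,a), inpos(c,e), inpos(e,c), inpos(f,a), marked(b), ready(b), ready(c), ready(e), ready(f)}
optimal plan length = 2; 2 > 1

No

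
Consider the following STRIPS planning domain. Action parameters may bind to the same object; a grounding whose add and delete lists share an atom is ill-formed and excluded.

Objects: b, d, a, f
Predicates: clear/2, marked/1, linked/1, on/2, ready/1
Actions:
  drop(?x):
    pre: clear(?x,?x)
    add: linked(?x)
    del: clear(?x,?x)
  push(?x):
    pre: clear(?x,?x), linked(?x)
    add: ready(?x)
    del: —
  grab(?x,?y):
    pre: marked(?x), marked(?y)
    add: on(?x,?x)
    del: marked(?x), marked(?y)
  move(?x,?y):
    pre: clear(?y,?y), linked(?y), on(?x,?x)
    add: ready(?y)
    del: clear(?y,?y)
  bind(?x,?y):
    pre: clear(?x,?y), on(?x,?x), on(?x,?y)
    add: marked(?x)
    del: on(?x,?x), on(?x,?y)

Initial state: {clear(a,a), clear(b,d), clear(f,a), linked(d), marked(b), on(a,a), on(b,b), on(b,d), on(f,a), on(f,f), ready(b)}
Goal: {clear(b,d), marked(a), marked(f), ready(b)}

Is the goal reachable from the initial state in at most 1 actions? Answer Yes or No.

No

1. bind(a,a)  →  {clear(a,a), clear(b,d), clear(f,a), linked(d), marked(a), marked(b), on(b,b), on(b,d), on(f,a), on(f,f), ready(b)}
2. bind(f,a)  →  {clear(a,a), clear(b,d), clear(f,a), linked(d), marked(a), marked(b), marked(f), on(b,b), on(b,d), ready(b)}
optimal plan length = 2; 2 > 1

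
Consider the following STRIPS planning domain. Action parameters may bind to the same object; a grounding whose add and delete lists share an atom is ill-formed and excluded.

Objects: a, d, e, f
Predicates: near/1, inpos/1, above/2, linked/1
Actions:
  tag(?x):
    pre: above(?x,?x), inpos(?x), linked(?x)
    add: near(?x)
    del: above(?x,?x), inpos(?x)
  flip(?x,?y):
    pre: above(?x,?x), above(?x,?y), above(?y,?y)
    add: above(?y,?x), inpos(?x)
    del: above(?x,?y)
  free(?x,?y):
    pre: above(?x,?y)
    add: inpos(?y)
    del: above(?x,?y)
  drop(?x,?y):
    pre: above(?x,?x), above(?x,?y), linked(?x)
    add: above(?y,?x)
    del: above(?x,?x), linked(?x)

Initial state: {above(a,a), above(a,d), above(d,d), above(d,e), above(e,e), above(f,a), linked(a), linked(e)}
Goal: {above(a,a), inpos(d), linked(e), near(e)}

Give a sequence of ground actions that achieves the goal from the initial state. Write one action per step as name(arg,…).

flip(d,e); flip(e,d); tag(e)

1. flip(d,e)  →  {above(a,a), above(a,d), above(d,d), above(e,d), above(e,e), above(f,a), inpos(d), linked(a), linked(e)}
2. flip(e,d)  →  {above(a,a), above(a,d), above(d,d), above(d,e), above(e,e), above(f,a), inpos(d), inpos(e), linked(a), linked(e)}
3. tag(e)  →  {above(a,a), above(a,d), above(d,d), above(d,e), above(f,a), inpos(d), linked(a), linked(e), near(e)}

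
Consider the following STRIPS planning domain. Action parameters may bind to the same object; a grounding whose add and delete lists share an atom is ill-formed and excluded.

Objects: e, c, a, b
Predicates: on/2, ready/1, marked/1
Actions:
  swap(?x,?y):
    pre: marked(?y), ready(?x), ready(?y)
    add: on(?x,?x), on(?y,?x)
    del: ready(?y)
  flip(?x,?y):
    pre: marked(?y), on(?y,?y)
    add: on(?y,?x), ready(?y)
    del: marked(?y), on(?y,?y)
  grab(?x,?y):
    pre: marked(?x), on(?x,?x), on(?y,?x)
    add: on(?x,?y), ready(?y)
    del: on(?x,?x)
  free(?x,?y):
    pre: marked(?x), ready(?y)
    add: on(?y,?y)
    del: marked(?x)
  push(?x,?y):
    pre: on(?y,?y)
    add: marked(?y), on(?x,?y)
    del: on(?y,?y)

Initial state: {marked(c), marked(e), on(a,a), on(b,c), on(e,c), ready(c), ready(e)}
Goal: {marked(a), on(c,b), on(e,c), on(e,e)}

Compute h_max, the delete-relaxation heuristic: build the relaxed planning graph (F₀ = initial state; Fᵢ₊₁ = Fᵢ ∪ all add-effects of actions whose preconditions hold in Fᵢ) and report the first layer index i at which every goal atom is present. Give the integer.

2

F0 = init (7 atoms)
F1 = F0 ∪ {marked(a), on(b,a), on(c,a), on(c,c), on(c,e), on(e,a), on(e,e)}  (14 atoms)
F2 = F1 ∪ {on(a,b), on(a,c), on(a,e), on(b,e), on(c,b), on(e,b), ready(a), ready(b)}  (22 atoms)
goal ⊆ F2  ⇒  h_max = 2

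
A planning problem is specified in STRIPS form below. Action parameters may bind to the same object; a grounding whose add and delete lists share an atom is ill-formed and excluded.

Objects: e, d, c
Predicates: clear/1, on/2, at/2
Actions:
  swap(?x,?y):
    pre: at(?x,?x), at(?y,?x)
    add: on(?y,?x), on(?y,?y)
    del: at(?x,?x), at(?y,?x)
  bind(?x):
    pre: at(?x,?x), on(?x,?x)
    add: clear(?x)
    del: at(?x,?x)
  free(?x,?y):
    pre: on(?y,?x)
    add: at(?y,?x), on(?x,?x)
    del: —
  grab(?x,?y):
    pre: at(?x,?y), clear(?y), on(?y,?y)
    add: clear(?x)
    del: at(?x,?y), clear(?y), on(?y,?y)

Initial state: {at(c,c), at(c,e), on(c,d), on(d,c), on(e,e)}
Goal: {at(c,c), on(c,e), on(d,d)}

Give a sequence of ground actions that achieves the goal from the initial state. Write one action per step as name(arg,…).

free(e,e); swap(e,c); free(d,c)

1. free(e,e)  →  {at(c,c), at(c,e), at(e,e), on(c,d), on(d,c), on(e,e)}
2. swap(e,c)  →  {at(c,c), on(c,c), on(c,d), on(c,e), on(d,c), on(e,e)}
3. free(d,c)  →  {at(c,c), at(c,d), on(c,c), on(c,d), on(c,e), on(d,c), on(d,d), on(e,e)}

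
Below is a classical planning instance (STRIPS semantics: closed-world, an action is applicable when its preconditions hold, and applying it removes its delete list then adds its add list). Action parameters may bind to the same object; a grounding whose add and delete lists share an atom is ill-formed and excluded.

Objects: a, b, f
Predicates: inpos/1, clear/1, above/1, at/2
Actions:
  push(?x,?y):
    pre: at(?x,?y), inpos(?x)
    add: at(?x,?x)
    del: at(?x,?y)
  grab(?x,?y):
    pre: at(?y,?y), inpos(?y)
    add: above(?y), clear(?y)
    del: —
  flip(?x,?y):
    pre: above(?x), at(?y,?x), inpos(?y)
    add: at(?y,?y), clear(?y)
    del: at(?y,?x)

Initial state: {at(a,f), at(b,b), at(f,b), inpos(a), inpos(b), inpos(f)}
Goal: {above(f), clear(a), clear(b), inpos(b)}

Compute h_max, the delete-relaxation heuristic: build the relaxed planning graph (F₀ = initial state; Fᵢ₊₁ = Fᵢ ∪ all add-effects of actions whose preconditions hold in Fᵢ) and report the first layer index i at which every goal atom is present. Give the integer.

2

F0 = init (6 atoms)
F1 = F0 ∪ {above(b), at(a,a), at(f,f), clear(b)}  (10 atoms)
F2 = F1 ∪ {above(a), above(f), clear(a), clear(f)}  (14 atoms)
goal ⊆ F2  ⇒  h_max = 2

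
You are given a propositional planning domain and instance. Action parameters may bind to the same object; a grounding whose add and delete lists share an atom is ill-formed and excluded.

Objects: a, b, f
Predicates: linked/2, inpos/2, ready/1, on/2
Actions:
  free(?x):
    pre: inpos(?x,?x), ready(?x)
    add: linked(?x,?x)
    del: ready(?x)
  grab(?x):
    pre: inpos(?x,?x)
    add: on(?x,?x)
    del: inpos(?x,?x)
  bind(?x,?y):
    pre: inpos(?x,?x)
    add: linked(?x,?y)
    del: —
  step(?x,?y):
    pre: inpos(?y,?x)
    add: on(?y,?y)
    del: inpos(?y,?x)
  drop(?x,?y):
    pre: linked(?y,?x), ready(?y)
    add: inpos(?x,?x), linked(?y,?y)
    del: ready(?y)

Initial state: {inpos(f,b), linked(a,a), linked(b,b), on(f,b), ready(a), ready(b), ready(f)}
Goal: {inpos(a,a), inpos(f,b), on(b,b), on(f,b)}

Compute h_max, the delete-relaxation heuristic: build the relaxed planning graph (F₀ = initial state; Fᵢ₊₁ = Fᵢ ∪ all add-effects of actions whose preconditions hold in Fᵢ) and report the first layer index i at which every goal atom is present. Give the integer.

F0 = init (7 atoms)
F1 = F0 ∪ {inpos(a,a), inpos(b,b), on(f,f)}  (10 atoms)
F2 = F1 ∪ {linked(a,b), linked(a,f), linked(b,a), linked(b,f), on(a,a), on(b,b)}  (16 atoms)
goal ⊆ F2  ⇒  h_max = 2

2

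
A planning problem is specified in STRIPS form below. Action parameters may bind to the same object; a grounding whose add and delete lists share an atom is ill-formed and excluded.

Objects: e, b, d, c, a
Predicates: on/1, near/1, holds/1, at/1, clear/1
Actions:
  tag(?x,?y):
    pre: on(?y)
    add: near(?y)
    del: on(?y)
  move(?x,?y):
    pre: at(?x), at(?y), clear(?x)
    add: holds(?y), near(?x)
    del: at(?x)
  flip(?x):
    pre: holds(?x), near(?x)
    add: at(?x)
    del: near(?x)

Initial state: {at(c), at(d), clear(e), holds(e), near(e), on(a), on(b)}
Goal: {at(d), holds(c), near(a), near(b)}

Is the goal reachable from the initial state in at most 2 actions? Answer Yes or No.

1. tag(e,b)  →  {at(c), at(d), clear(e), holds(e), near(b), near(e), on(a)}
2. tag(e,a)  →  {at(c), at(d), clear(e), holds(e), near(a), near(b), near(e)}
3. flip(e)  →  {at(c), at(d), at(e), clear(e), holds(e), near(a), near(b)}
4. move(e,c)  →  {at(c), at(d), clear(e), holds(c), holds(e), near(a), near(b), near(e)}
optimal plan length = 4; 4 > 2

No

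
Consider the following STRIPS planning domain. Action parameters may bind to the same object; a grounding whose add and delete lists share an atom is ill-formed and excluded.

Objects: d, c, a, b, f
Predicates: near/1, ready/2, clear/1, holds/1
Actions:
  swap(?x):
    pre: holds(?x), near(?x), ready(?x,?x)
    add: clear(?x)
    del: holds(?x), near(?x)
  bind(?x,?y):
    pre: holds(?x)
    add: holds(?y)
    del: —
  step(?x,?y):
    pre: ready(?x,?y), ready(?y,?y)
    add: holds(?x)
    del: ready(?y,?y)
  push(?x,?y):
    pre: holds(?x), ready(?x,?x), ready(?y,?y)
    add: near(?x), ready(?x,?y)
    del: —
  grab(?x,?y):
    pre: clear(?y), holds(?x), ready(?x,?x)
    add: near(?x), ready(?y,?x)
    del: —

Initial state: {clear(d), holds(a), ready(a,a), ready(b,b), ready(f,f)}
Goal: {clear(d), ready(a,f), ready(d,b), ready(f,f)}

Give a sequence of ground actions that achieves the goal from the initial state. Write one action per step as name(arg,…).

1. bind(a,b)  →  {clear(d), holds(a), holds(b), ready(a,a), ready(b,b), ready(f,f)}
2. push(a,f)  →  {clear(d), holds(a), holds(b), near(a), ready(a,a), ready(a,f), ready(b,b), ready(f,f)}
3. grab(b,d)  →  {clear(d), holds(a), holds(b), near(a), near(b), ready(a,a), ready(a,f), ready(b,b), ready(d,b), ready(f,f)}

bind(a,b); push(a,f); grab(b,d)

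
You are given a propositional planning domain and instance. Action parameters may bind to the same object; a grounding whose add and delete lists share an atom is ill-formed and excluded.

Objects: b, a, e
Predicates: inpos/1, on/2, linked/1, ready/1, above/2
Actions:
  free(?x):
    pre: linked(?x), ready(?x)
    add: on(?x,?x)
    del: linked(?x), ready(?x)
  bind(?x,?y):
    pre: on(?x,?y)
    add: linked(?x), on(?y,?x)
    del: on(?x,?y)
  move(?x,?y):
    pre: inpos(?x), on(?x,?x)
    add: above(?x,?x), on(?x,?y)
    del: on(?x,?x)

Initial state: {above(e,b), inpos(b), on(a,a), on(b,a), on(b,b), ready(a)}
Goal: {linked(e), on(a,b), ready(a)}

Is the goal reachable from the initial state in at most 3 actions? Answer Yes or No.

No

1. bind(b,a)  →  {above(e,b), inpos(b), linked(b), on(a,a), on(a,b), on(b,b), ready(a)}
2. move(b,e)  →  {above(b,b), above(e,b), inpos(b), linked(b), on(a,a), on(a,b), on(b,e), ready(a)}
3. bind(b,e)  →  {above(b,b), above(e,b), inpos(b), linked(b), on(a,a), on(a,b), on(e,b), ready(a)}
4. bind(e,b)  →  {above(b,b), above(e,b), inpos(b), linked(b), linked(e), on(a,a), on(a,b), on(b,e), ready(a)}
optimal plan length = 4; 4 > 3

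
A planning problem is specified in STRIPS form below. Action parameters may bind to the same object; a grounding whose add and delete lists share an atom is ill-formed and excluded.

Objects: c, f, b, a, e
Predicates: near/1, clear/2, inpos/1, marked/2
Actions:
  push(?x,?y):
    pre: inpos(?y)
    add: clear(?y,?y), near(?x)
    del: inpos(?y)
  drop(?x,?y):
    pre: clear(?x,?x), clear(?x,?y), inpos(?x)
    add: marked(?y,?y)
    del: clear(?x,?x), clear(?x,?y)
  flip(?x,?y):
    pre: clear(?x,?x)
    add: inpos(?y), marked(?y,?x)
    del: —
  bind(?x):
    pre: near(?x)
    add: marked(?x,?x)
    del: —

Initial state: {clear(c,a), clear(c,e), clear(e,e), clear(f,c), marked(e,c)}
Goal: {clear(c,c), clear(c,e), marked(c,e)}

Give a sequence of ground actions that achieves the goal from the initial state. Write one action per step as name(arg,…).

flip(e,c); push(c,c)

1. flip(e,c)  →  {clear(c,a), clear(c,e), clear(e,e), clear(f,c), inpos(c), marked(c,e), marked(e,c)}
2. push(c,c)  →  {clear(c,a), clear(c,c), clear(c,e), clear(e,e), clear(f,c), marked(c,e), marked(e,c), near(c)}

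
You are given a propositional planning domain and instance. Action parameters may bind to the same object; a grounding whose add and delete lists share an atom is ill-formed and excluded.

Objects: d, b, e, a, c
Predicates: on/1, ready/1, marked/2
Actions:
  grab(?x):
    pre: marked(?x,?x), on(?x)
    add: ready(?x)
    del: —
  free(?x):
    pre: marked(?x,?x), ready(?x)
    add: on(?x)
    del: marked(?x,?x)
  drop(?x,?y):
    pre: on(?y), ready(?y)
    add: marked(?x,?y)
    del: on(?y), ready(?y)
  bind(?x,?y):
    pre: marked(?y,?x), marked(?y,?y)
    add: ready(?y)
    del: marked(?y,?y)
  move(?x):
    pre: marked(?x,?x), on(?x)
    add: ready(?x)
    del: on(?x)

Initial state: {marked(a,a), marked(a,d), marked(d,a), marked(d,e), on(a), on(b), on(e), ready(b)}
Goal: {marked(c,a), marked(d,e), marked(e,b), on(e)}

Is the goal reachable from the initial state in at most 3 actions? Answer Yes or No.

1. grab(a)  →  {marked(a,a), marked(a,d), marked(d,a), marked(d,e), on(a), on(b), on(e), ready(a), ready(b)}
2. drop(e,b)  →  {marked(a,a), marked(a,d), marked(d,a), marked(d,e), marked(e,b), on(a), on(e), ready(a)}
3. drop(c,a)  →  {marked(a,a), marked(a,d), marked(c,a), marked(d,a), marked(d,e), marked(e,b), on(e)}
optimal plan length = 3; 3 ≤ 3

Yes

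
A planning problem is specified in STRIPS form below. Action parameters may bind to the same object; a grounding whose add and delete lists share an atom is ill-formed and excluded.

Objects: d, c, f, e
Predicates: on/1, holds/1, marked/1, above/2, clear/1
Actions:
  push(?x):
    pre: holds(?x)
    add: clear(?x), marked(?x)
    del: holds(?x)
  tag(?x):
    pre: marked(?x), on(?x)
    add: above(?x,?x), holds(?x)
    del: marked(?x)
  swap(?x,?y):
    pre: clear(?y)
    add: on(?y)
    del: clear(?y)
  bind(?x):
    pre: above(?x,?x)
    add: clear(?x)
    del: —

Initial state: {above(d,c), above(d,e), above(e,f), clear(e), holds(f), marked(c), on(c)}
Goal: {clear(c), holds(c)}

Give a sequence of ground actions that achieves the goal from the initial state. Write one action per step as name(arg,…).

tag(c); bind(c)

1. tag(c)  →  {above(c,c), above(d,c), above(d,e), above(e,f), clear(e), holds(c), holds(f), on(c)}
2. bind(c)  →  {above(c,c), above(d,c), above(d,e), above(e,f), clear(c), clear(e), holds(c), holds(f), on(c)}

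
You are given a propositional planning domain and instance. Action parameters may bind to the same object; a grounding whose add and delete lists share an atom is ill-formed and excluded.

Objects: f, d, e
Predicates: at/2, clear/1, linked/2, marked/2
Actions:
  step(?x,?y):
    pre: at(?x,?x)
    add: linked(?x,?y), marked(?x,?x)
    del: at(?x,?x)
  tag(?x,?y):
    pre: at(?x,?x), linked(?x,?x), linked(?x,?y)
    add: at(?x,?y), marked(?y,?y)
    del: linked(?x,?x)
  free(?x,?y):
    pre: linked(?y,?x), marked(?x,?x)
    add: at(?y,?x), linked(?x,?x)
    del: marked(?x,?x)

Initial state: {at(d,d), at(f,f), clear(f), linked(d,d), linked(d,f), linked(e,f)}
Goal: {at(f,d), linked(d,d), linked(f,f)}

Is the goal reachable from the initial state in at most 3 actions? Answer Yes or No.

1. step(f,d)  →  {at(d,d), clear(f), linked(d,d), linked(d,f), linked(e,f), linked(f,d), marked(f,f)}
2. step(d,f)  →  {clear(f), linked(d,d), linked(d,f), linked(e,f), linked(f,d), marked(d,d), marked(f,f)}
3. free(f,d)  →  {at(d,f), clear(f), linked(d,d), linked(d,f), linked(e,f), linked(f,d), linked(f,f), marked(d,d)}
4. free(d,f)  →  {at(d,f), at(f,d), clear(f), linked(d,d), linked(d,f), linked(e,f), linked(f,d), linked(f,f)}
optimal plan length = 4; 4 > 3

No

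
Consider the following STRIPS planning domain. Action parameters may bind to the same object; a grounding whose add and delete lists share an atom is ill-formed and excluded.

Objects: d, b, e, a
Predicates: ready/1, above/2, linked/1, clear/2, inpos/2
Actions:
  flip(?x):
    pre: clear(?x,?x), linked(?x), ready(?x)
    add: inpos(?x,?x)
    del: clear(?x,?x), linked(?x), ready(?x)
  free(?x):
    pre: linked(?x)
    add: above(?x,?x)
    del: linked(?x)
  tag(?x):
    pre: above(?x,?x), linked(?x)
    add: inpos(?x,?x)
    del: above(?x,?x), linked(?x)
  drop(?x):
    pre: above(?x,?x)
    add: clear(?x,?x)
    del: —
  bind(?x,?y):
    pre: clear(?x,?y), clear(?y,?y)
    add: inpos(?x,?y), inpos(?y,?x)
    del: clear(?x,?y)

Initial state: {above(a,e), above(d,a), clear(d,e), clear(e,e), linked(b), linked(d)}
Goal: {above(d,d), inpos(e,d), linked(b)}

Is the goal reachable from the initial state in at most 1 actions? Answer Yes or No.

1. free(d)  →  {above(a,e), above(d,a), above(d,d), clear(d,e), clear(e,e), linked(b)}
2. bind(d,e)  →  {above(a,e), above(d,a), above(d,d), clear(e,e), inpos(d,e), inpos(e,d), linked(b)}
optimal plan length = 2; 2 > 1

No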